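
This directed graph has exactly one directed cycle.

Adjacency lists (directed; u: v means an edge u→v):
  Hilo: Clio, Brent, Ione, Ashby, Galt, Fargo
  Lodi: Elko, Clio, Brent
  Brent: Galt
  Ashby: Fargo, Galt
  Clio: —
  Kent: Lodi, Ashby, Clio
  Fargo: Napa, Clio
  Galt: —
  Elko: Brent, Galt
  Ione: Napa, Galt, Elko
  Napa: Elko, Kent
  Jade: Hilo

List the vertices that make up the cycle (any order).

Kent, Napa, Ashby, Fargo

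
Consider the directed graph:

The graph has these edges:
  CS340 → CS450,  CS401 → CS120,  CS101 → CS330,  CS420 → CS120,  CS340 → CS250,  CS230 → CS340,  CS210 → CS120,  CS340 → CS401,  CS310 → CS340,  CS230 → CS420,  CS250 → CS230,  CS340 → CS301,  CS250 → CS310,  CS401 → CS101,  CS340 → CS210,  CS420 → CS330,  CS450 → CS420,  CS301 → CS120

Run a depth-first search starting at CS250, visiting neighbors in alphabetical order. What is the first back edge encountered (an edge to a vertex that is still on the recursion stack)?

DFS from CS250 (visiting neighbors in alphabetical order); mark gray on enter, black on exit:
CS250 gray
  CS230 gray
    CS340 gray
      CS210 gray
        CS120 gray
        CS120 black
      CS210 black
      CS340→CS250: CS250 is gray → back edge
First back edge: CS340 → CS250.

CS340→CS250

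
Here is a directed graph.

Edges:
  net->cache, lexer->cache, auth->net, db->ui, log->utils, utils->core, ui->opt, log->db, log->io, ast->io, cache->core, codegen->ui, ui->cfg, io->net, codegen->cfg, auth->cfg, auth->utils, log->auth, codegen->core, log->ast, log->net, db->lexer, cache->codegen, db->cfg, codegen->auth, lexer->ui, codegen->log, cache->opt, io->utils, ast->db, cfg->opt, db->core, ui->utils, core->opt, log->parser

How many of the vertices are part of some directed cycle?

A vertex is on a directed cycle iff it belongs to a strongly connected component of size ≥ 2 (or has a self-loop).
The vertices on cycles are {db, io, ast, log, net, auth, cache, lexer, codegen} — 9 in total.

9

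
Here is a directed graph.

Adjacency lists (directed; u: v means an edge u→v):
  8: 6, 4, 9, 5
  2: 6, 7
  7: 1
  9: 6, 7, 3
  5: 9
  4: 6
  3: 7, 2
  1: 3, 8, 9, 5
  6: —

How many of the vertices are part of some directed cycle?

A vertex is on a directed cycle iff it belongs to a strongly connected component of size ≥ 2 (or has a self-loop).
The vertices on cycles are {1, 2, 3, 5, 7, 8, 9} — 7 in total.

7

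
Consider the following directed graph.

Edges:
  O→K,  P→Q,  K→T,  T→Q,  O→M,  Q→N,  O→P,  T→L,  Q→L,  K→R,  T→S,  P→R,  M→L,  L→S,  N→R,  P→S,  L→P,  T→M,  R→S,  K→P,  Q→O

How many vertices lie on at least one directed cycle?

7

A vertex is on a directed cycle iff it belongs to a strongly connected component of size ≥ 2 (or has a self-loop).
The vertices on cycles are {K, L, M, O, P, Q, T} — 7 in total.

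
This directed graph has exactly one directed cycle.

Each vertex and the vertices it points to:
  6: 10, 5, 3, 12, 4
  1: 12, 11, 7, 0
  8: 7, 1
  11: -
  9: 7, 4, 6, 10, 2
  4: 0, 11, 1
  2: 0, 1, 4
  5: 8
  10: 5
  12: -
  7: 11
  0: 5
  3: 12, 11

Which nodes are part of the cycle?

0, 1, 5, 8

DFS with gray/black marking from 5:
5 gray
  8 gray
    7 gray
      11 gray
      11 black
    7 black
    1 gray
      12 gray
      12 black
      1→11: 11 black — skip
      1→7: 7 black — skip
      0 gray
        0→5: 5 is gray → back edge
Back edge closes the cycle 5 → 8 → 1 → 0 → 5; its vertices are {0, 1, 5, 8}.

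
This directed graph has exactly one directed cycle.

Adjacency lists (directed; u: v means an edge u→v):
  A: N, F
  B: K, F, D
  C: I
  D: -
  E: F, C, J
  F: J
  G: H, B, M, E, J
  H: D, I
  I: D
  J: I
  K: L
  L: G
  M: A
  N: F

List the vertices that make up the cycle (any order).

B, G, K, L

DFS with gray/black marking from G:
G gray
  H gray
    D gray
    D black
    I gray
      I→D: D black — skip
    I black
  H black
  B gray
    K gray
      L gray
        L→G: G is gray → back edge
Back edge closes the cycle G → B → K → L → G; its vertices are {B, G, K, L}.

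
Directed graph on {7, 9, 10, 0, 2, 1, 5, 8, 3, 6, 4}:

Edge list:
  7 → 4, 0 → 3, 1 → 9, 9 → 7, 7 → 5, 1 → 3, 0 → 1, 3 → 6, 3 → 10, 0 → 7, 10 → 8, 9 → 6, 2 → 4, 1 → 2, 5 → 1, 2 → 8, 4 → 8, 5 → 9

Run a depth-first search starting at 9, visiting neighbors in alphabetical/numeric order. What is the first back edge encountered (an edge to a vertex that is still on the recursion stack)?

1->9

DFS from 9 (visiting neighbors in alphabetical/numeric order); mark gray on enter, black on exit:
9 gray
  6 gray
  6 black
  7 gray
    4 gray
      8 gray
      8 black
    4 black
    5 gray
      1 gray
        2 gray
          2→4: 4 black — skip
          2→8: 8 black — skip
        2 black
        3 gray
          3→6: 6 black — skip
          10 gray
            10→8: 8 black — skip
          10 black
        3 black
        1→9: 9 is gray → back edge
First back edge: 1 → 9.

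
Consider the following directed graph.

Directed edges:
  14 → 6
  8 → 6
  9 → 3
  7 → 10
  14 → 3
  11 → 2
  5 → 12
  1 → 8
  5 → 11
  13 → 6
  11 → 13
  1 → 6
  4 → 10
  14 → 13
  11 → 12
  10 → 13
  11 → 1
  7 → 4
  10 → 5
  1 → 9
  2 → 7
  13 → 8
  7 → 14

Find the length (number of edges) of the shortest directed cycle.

5

For each vertex v, BFS finds the shortest path from v back to v.
The shortest such closed walk is 5 → 11 → 2 → 7 → 10 → 5, length 5.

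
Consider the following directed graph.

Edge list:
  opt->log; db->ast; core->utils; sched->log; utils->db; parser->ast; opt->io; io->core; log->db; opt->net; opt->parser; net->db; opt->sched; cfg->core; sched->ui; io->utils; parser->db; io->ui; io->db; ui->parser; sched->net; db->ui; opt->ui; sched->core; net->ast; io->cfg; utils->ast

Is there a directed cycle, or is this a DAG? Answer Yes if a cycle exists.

Yes

DFS with white/gray/black marking, starting from sched:
sched gray
  net gray
    ast gray
    ast black
    db gray
      db→ast: ast black — skip
      ui gray
        parser gray
          parser→ast: ast black — skip
          parser→db: db is gray → back edge
Back edge found, so a cycle exists: db → ui → parser → db.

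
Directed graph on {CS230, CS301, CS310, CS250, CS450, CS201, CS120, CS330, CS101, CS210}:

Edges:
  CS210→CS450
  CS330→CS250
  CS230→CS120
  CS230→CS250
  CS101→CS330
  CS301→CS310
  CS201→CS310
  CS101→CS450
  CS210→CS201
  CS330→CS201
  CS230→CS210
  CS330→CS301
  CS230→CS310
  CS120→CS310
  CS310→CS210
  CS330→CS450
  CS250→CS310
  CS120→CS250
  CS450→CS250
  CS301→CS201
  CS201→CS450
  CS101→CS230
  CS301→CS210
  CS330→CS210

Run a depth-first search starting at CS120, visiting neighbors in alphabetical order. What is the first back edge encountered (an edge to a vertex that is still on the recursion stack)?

CS201->CS310

DFS from CS120 (visiting neighbors in alphabetical order); mark gray on enter, black on exit:
CS120 gray
  CS250 gray
    CS310 gray
      CS210 gray
        CS201 gray
          CS201→CS310: CS310 is gray → back edge
First back edge: CS201 → CS310.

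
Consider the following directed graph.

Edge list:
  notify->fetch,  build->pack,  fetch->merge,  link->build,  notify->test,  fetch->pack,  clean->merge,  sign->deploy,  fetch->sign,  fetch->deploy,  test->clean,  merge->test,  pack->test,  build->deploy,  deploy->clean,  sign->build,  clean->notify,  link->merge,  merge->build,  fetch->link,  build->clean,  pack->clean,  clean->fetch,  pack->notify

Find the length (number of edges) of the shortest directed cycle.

3

For each vertex v, BFS finds the shortest path from v back to v.
The shortest such closed walk is fetch → pack → clean → fetch, length 3.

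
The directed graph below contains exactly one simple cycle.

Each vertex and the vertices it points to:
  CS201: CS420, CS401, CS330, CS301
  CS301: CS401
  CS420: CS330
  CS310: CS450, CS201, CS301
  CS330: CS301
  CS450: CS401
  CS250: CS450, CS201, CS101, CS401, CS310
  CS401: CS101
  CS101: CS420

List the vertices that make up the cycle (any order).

DFS with gray/black marking from CS101:
CS101 gray
  CS420 gray
    CS330 gray
      CS301 gray
        CS401 gray
          CS401→CS101: CS101 is gray → back edge
Back edge closes the cycle CS101 → CS420 → CS330 → CS301 → CS401 → CS101; its vertices are {CS101, CS301, CS330, CS401, CS420}.

CS101, CS301, CS330, CS401, CS420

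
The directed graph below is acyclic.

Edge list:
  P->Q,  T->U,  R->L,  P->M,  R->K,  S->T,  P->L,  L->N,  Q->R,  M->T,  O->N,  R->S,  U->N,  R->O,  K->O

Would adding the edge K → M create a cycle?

No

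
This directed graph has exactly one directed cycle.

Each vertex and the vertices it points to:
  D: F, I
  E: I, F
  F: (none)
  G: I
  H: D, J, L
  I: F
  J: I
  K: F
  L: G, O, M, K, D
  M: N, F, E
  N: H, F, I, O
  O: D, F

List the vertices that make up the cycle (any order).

DFS with gray/black marking from H:
H gray
  D gray
    F gray
    F black
    I gray
      I→F: F black — skip
    I black
  D black
  J gray
    J→I: I black — skip
  J black
  L gray
    G gray
      G→I: I black — skip
    G black
    O gray
      O→D: D black — skip
      O→F: F black — skip
    O black
    M gray
      N gray
        N→H: H is gray → back edge
Back edge closes the cycle H → L → M → N → H; its vertices are {H, L, M, N}.

H, L, M, N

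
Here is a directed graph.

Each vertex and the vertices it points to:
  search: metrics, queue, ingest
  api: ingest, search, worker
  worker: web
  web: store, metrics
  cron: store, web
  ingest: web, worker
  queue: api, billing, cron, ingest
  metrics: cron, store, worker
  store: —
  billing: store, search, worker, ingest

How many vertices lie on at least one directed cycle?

8

A vertex is on a directed cycle iff it belongs to a strongly connected component of size ≥ 2 (or has a self-loop).
The vertices on cycles are {api, web, cron, queue, search, worker, billing, metrics} — 8 in total.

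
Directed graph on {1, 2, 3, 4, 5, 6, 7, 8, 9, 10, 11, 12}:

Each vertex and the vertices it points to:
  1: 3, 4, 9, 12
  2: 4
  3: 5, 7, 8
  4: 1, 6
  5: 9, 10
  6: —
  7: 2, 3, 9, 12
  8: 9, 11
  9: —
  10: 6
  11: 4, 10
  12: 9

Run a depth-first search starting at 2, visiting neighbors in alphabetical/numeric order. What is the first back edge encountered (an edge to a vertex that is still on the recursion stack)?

7->2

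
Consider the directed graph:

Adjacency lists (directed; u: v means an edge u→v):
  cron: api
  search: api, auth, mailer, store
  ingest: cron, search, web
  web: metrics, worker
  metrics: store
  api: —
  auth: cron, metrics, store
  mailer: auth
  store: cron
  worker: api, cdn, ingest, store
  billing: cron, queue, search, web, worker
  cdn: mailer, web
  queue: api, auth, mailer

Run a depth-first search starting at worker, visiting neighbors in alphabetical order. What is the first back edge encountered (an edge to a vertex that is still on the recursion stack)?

web->worker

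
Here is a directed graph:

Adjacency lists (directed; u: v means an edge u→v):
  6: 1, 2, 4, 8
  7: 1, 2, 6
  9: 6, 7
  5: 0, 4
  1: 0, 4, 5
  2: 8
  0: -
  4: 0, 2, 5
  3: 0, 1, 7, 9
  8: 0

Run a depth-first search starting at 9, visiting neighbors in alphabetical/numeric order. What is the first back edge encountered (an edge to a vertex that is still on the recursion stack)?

5→4

DFS from 9 (visiting neighbors in alphabetical/numeric order); mark gray on enter, black on exit:
9 gray
  6 gray
    1 gray
      0 gray
      0 black
      4 gray
        4→0: 0 black — skip
        2 gray
          8 gray
            8→0: 0 black — skip
          8 black
        2 black
        5 gray
          5→0: 0 black — skip
          5→4: 4 is gray → back edge
First back edge: 5 → 4.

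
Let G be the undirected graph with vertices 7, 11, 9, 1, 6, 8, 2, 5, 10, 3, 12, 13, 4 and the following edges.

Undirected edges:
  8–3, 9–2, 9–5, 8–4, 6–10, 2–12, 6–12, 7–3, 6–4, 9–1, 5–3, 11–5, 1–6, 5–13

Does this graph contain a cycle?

Yes

DFS, tracking each vertex's parent; an edge to a visited non-parent vertex closes a cycle.
Start from 1:
visit 1 (parent –)
  visit 6 (parent 1)
    visit 10 (parent 6)
      10–6: parent, skip
    6–1: parent, skip
    visit 4 (parent 6)
      4–6: parent, skip
      visit 8 (parent 4)
        8–4: parent, skip
        visit 3 (parent 8)
          visit 5 (parent 3)
            visit 11 (parent 5)
              11–5: parent, skip
            5–3: parent, skip
            visit 9 (parent 5)
              9–5: parent, skip
              visit 2 (parent 9)
                2–9: parent, skip
                visit 12 (parent 2)
                  12–2: parent, skip
                  12–6: 6 visited and ≠ parent → cycle
Cycle: 6 – 4 – 8 – 3 – 5 – 9 – 2 – 12 – 6.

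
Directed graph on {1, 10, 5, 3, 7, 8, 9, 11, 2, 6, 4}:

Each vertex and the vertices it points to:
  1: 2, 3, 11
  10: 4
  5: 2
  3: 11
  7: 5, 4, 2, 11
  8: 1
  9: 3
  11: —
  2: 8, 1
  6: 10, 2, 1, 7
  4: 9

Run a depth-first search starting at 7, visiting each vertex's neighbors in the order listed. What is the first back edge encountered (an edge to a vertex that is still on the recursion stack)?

1->2

DFS from 7 (visiting each vertex's neighbors in the order listed); mark gray on enter, black on exit:
7 gray
  5 gray
    2 gray
      8 gray
        1 gray
          1→2: 2 is gray → back edge
First back edge: 1 → 2.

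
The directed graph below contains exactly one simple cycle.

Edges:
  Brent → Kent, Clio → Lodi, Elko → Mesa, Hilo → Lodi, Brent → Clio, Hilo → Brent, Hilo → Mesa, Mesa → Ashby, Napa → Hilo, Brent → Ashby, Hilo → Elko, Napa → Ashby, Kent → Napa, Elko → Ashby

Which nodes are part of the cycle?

DFS with gray/black marking from Hilo:
Hilo gray
  Brent gray
    Clio gray
      Lodi gray
      Lodi black
    Clio black
    Ashby gray
    Ashby black
    Kent gray
      Napa gray
        Napa→Ashby: Ashby black — skip
        Napa→Hilo: Hilo is gray → back edge
Back edge closes the cycle Hilo → Brent → Kent → Napa → Hilo; its vertices are {Hilo, Kent, Napa, Brent}.

Hilo, Kent, Napa, Brent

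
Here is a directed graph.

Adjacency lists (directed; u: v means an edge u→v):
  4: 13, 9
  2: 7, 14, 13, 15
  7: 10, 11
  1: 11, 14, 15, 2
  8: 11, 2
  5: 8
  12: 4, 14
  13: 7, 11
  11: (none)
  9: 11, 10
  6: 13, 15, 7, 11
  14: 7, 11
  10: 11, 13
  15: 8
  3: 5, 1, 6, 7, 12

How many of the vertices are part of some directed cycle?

A vertex is on a directed cycle iff it belongs to a strongly connected component of size ≥ 2 (or has a self-loop).
The vertices on cycles are {2, 7, 8, 10, 13, 15} — 6 in total.

6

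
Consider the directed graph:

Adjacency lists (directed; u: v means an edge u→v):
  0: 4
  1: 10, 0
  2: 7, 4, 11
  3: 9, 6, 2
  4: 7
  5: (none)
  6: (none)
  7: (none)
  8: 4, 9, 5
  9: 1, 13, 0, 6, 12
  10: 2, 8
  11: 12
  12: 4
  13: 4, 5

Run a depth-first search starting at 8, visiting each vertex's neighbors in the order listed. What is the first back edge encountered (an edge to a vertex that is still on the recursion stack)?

10→8

DFS from 8 (visiting each vertex's neighbors in the order listed); mark gray on enter, black on exit:
8 gray
  4 gray
    7 gray
    7 black
  4 black
  9 gray
    1 gray
      10 gray
        2 gray
          2→7: 7 black — skip
          2→4: 4 black — skip
          11 gray
            12 gray
              12→4: 4 black — skip
            12 black
          11 black
        2 black
        10→8: 8 is gray → back edge
First back edge: 10 → 8.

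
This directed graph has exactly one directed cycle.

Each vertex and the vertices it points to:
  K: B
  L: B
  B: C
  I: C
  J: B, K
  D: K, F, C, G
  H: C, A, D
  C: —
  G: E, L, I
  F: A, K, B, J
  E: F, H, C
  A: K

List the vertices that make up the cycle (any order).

DFS with gray/black marking from G:
G gray
  E gray
    F gray
      A gray
        K gray
          B gray
            C gray
            C black
          B black
        K black
      A black
      F→K: K black — skip
      F→B: B black — skip
      J gray
        J→B: B black — skip
        J→K: K black — skip
      J black
    F black
    H gray
      H→C: C black — skip
      H→A: A black — skip
      D gray
        D→K: K black — skip
        D→F: F black — skip
        D→C: C black — skip
        D→G: G is gray → back edge
Back edge closes the cycle G → E → H → D → G; its vertices are {D, E, G, H}.

D, E, G, H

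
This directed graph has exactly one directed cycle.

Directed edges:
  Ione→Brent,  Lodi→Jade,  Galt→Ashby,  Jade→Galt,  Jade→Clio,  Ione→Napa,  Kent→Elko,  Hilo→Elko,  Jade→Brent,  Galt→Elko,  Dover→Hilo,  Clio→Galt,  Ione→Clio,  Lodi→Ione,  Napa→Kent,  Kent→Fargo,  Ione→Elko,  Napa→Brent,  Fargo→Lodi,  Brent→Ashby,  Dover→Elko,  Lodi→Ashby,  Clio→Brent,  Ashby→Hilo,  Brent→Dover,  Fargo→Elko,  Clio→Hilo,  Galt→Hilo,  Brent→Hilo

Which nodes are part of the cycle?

Ione, Kent, Lodi, Napa, Fargo

DFS with gray/black marking from Lodi:
Lodi gray
  Ashby gray
    Hilo gray
      Elko gray
      Elko black
    Hilo black
  Ashby black
  Jade gray
    Galt gray
      Galt→Hilo: Hilo black — skip
      Galt→Elko: Elko black — skip
      Galt→Ashby: Ashby black — skip
    Galt black
    Brent gray
      Dover gray
        Dover→Hilo: Hilo black — skip
        Dover→Elko: Elko black — skip
      Dover black
      Brent→Ashby: Ashby black — skip
      Brent→Hilo: Hilo black — skip
    Brent black
    Clio gray
      Clio→Galt: Galt black — skip
      Clio→Hilo: Hilo black — skip
      Clio→Brent: Brent black — skip
    Clio black
  Jade black
  Ione gray
    Ione→Elko: Elko black — skip
    Napa gray
      Kent gray
        Kent→Elko: Elko black — skip
        Fargo gray
          Fargo→Lodi: Lodi is gray → back edge
Back edge closes the cycle Lodi → Ione → Napa → Kent → Fargo → Lodi; its vertices are {Ione, Kent, Lodi, Napa, Fargo}.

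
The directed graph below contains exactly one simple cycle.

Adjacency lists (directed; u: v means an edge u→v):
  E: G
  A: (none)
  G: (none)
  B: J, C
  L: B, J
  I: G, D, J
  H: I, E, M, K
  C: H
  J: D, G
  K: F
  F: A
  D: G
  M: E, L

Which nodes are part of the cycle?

DFS with gray/black marking from H:
H gray
  I gray
    G gray
    G black
    D gray
      D→G: G black — skip
    D black
    J gray
      J→D: D black — skip
      J→G: G black — skip
    J black
  I black
  E gray
    E→G: G black — skip
  E black
  M gray
    M→E: E black — skip
    L gray
      B gray
        B→J: J black — skip
        C gray
          C→H: H is gray → back edge
Back edge closes the cycle H → M → L → B → C → H; its vertices are {B, C, H, L, M}.

B, C, H, L, M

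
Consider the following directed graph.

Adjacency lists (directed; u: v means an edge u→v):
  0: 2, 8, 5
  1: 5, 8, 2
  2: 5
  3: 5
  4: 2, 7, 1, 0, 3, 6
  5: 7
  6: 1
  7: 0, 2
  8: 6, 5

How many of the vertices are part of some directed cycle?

7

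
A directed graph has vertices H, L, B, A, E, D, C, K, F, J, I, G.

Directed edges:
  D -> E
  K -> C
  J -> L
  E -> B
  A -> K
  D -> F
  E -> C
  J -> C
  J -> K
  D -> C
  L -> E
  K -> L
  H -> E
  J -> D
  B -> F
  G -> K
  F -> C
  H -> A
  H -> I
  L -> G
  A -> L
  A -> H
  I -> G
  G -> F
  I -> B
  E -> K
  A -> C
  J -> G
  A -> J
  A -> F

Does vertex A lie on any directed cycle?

Yes

A is on a cycle iff A can reach itself via ≥1 edge.
A → H → A — yes.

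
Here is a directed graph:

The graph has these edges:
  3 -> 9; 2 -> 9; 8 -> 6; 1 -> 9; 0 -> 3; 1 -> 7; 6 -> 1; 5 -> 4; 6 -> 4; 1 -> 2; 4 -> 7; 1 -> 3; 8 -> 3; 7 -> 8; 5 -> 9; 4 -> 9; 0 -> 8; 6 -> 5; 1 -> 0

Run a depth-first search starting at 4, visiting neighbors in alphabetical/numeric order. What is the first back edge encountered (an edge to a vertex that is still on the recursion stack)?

0->8

DFS from 4 (visiting neighbors in alphabetical/numeric order); mark gray on enter, black on exit:
4 gray
  7 gray
    8 gray
      3 gray
        9 gray
        9 black
      3 black
      6 gray
        1 gray
          0 gray
            0→3: 3 black — skip
            0→8: 8 is gray → back edge
First back edge: 0 → 8.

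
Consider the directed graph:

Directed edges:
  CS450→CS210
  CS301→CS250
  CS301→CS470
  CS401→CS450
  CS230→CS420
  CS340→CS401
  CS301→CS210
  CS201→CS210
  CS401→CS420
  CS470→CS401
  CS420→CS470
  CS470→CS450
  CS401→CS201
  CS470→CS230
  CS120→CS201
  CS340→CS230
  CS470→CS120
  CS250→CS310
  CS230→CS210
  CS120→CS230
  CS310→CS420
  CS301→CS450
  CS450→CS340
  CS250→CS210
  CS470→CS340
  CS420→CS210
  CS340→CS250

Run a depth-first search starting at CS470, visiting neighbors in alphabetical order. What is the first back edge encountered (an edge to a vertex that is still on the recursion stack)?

DFS from CS470 (visiting neighbors in alphabetical order); mark gray on enter, black on exit:
CS470 gray
  CS120 gray
    CS201 gray
      CS210 gray
      CS210 black
    CS201 black
    CS230 gray
      CS230→CS210: CS210 black — skip
      CS420 gray
        CS420→CS210: CS210 black — skip
        CS420→CS470: CS470 is gray → back edge
First back edge: CS420 → CS470.

CS420→CS470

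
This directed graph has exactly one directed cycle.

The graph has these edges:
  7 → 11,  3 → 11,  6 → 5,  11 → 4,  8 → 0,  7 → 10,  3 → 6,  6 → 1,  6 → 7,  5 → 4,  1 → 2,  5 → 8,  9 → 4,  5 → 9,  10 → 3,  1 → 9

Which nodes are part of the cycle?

DFS with gray/black marking from 10:
10 gray
  3 gray
    6 gray
      7 gray
        7→10: 10 is gray → back edge
Back edge closes the cycle 10 → 3 → 6 → 7 → 10; its vertices are {3, 6, 7, 10}.

3, 6, 7, 10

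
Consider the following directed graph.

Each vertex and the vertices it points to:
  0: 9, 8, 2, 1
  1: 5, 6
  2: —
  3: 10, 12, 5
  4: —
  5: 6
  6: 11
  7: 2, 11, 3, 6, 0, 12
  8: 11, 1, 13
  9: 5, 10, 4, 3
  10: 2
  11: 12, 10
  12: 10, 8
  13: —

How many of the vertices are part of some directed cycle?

6

A vertex is on a directed cycle iff it belongs to a strongly connected component of size ≥ 2 (or has a self-loop).
The vertices on cycles are {1, 5, 6, 8, 11, 12} — 6 in total.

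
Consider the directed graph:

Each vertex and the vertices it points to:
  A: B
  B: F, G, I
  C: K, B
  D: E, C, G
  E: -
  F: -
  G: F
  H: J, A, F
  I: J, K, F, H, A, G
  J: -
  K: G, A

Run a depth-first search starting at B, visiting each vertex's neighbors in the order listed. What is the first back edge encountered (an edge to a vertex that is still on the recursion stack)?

A->B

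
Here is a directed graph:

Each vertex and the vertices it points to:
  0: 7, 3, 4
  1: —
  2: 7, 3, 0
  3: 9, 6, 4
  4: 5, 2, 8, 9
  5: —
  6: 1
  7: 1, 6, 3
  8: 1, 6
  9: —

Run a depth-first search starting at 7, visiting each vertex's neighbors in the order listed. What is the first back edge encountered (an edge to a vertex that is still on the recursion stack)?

DFS from 7 (visiting each vertex's neighbors in the order listed); mark gray on enter, black on exit:
7 gray
  1 gray
  1 black
  6 gray
    6→1: 1 black — skip
  6 black
  3 gray
    9 gray
    9 black
    3→6: 6 black — skip
    4 gray
      5 gray
      5 black
      2 gray
        2→7: 7 is gray → back edge
First back edge: 2 → 7.

2→7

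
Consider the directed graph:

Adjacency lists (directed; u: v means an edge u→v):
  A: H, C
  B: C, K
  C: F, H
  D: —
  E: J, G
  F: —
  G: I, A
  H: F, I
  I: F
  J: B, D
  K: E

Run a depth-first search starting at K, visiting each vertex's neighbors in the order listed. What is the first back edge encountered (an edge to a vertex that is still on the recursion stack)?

DFS from K (visiting each vertex's neighbors in the order listed); mark gray on enter, black on exit:
K gray
  E gray
    J gray
      B gray
        C gray
          F gray
          F black
          H gray
            H→F: F black — skip
            I gray
              I→F: F black — skip
            I black
          H black
        C black
        B→K: K is gray → back edge
First back edge: B → K.

B→K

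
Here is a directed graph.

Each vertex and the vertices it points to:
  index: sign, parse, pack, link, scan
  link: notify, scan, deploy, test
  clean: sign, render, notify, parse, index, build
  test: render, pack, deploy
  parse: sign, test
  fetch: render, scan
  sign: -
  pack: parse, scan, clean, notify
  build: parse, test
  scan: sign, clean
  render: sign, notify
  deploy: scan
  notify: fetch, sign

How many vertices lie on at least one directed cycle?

12

A vertex is on a directed cycle iff it belongs to a strongly connected component of size ≥ 2 (or has a self-loop).
The vertices on cycles are {link, pack, scan, test, build, clean, fetch, index, parse, deploy, notify, render} — 12 in total.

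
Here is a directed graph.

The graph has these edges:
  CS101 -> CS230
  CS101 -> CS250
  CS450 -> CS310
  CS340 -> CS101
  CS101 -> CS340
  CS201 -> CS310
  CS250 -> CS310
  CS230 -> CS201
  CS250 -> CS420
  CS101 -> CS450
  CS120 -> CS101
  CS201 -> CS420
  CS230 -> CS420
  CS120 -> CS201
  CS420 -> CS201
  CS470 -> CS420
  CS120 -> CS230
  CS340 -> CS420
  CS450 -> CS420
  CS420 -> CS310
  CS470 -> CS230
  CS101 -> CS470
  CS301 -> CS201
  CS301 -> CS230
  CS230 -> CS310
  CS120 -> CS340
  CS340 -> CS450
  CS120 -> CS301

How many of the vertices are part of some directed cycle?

A vertex is on a directed cycle iff it belongs to a strongly connected component of size ≥ 2 (or has a self-loop).
The vertices on cycles are {CS101, CS201, CS340, CS420} — 4 in total.

4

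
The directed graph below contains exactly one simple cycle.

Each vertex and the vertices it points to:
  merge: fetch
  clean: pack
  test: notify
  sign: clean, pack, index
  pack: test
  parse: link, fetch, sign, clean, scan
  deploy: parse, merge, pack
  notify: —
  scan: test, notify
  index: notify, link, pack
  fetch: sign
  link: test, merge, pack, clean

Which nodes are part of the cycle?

DFS with gray/black marking from sign:
sign gray
  clean gray
    pack gray
      test gray
        notify gray
        notify black
      test black
    pack black
  clean black
  sign→pack: pack black — skip
  index gray
    index→notify: notify black — skip
    link gray
      link→test: test black — skip
      merge gray
        fetch gray
          fetch→sign: sign is gray → back edge
Back edge closes the cycle sign → index → link → merge → fetch → sign; its vertices are {link, sign, fetch, index, merge}.

link, sign, fetch, index, merge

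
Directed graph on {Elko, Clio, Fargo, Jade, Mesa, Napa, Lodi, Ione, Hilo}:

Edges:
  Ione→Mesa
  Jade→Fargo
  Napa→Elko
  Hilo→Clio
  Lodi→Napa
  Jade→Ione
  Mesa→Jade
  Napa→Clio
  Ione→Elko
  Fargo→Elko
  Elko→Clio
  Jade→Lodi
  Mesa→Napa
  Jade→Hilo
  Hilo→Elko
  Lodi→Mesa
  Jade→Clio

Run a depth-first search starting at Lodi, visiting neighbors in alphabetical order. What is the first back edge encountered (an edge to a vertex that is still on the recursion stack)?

DFS from Lodi (visiting neighbors in alphabetical order); mark gray on enter, black on exit:
Lodi gray
  Mesa gray
    Jade gray
      Clio gray
      Clio black
      Fargo gray
        Elko gray
          Elko→Clio: Clio black — skip
        Elko black
      Fargo black
      Hilo gray
        Hilo→Clio: Clio black — skip
        Hilo→Elko: Elko black — skip
      Hilo black
      Ione gray
        Ione→Elko: Elko black — skip
        Ione→Mesa: Mesa is gray → back edge
First back edge: Ione → Mesa.

Ione→Mesa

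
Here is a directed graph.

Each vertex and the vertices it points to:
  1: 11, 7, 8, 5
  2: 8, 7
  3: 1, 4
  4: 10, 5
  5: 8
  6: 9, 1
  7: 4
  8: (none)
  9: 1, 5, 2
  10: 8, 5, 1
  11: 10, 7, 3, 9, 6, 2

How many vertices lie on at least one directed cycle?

9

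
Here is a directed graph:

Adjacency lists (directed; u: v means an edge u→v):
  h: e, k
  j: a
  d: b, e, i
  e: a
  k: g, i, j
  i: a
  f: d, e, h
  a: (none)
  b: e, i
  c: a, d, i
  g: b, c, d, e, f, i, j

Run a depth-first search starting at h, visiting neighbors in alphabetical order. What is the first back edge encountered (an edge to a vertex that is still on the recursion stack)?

DFS from h (visiting neighbors in alphabetical order); mark gray on enter, black on exit:
h gray
  e gray
    a gray
    a black
  e black
  k gray
    g gray
      b gray
        b→e: e black — skip
        i gray
          i→a: a black — skip
        i black
      b black
      c gray
        c→a: a black — skip
        d gray
          d→b: b black — skip
          d→e: e black — skip
          d→i: i black — skip
        d black
        c→i: i black — skip
      c black
      g→d: d black — skip
      g→e: e black — skip
      f gray
        f→d: d black — skip
        f→e: e black — skip
        f→h: h is gray → back edge
First back edge: f → h.

f→h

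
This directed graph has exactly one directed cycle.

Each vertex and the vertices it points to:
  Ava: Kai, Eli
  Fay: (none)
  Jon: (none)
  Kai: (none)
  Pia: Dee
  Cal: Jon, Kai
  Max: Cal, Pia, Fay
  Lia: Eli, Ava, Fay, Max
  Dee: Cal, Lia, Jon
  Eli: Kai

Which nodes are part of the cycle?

Dee, Lia, Max, Pia

DFS with gray/black marking from Dee:
Dee gray
  Cal gray
    Jon gray
    Jon black
    Kai gray
    Kai black
  Cal black
  Lia gray
    Eli gray
      Eli→Kai: Kai black — skip
    Eli black
    Ava gray
      Ava→Kai: Kai black — skip
      Ava→Eli: Eli black — skip
    Ava black
    Fay gray
    Fay black
    Max gray
      Max→Cal: Cal black — skip
      Pia gray
        Pia→Dee: Dee is gray → back edge
Back edge closes the cycle Dee → Lia → Max → Pia → Dee; its vertices are {Dee, Lia, Max, Pia}.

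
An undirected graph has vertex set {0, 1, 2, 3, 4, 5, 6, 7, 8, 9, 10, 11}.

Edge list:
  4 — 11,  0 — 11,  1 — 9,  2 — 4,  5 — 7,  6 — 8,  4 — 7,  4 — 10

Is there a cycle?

DFS, tracking each vertex's parent; an edge to a visited non-parent vertex closes a cycle.
Start from 10:
visit 10 (parent –)
  visit 4 (parent 10)
    visit 7 (parent 4)
      visit 5 (parent 7)
        5–7: parent, skip
      7–4: parent, skip
    4–10: parent, skip
    visit 11 (parent 4)
      visit 0 (parent 11)
        0–11: parent, skip
      11–4: parent, skip
    visit 2 (parent 4)
      2–4: parent, skip
visit 1 (parent –)
  visit 9 (parent 1)
    9–1: parent, skip
visit 3 (parent –)
visit 6 (parent –)
  visit 8 (parent 6)
    8–6: parent, skip
No non-parent visited neighbor found — the graph is a forest.

No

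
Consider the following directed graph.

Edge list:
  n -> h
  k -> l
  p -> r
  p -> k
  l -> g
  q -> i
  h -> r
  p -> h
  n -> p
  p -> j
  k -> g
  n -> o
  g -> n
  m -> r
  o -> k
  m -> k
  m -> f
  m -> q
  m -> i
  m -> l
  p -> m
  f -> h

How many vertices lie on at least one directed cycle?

A vertex is on a directed cycle iff it belongs to a strongly connected component of size ≥ 2 (or has a self-loop).
The vertices on cycles are {g, k, l, m, n, o, p} — 7 in total.

7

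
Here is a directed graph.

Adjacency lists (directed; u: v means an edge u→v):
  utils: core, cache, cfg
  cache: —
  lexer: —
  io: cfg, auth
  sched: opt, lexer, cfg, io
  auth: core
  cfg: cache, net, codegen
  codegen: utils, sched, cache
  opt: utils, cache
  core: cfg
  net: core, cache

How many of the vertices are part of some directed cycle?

9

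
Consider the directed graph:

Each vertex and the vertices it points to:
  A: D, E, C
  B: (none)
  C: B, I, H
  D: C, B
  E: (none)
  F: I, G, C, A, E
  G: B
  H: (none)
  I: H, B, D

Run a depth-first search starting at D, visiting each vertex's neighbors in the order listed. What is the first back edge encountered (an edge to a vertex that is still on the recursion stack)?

DFS from D (visiting each vertex's neighbors in the order listed); mark gray on enter, black on exit:
D gray
  C gray
    B gray
    B black
    I gray
      H gray
      H black
      I→B: B black — skip
      I→D: D is gray → back edge
First back edge: I → D.

I→D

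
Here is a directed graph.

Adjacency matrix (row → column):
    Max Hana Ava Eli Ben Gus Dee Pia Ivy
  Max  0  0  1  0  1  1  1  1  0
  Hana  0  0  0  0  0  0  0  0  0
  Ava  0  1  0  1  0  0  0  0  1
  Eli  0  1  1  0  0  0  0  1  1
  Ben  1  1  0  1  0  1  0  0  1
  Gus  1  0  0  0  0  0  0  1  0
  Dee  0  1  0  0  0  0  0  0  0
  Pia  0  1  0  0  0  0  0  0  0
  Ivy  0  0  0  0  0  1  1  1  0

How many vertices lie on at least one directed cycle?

6

A vertex is on a directed cycle iff it belongs to a strongly connected component of size ≥ 2 (or has a self-loop).
The vertices on cycles are {Ava, Ben, Eli, Gus, Ivy, Max} — 6 in total.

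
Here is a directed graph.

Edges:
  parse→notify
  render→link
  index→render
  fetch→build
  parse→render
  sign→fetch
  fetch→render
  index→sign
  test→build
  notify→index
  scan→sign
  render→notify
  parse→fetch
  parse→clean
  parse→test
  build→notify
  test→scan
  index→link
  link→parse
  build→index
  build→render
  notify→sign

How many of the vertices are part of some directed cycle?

10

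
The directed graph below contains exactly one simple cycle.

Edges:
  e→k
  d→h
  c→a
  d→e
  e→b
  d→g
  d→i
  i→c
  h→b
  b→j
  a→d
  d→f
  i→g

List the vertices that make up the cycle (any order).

a, c, d, i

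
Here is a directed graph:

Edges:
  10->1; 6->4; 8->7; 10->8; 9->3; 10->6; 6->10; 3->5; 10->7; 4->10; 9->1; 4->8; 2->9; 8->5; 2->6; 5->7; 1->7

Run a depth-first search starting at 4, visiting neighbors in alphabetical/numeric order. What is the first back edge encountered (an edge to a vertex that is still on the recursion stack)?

DFS from 4 (visiting neighbors in alphabetical/numeric order); mark gray on enter, black on exit:
4 gray
  8 gray
    5 gray
      7 gray
      7 black
    5 black
    8→7: 7 black — skip
  8 black
  10 gray
    1 gray
      1→7: 7 black — skip
    1 black
    6 gray
      6→4: 4 is gray → back edge
First back edge: 6 → 4.

6->4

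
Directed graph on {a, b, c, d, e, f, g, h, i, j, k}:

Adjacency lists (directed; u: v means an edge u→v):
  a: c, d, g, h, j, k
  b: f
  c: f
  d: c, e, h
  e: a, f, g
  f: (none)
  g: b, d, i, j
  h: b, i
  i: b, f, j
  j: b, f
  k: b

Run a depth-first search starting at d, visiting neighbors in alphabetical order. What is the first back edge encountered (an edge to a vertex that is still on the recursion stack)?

DFS from d (visiting neighbors in alphabetical order); mark gray on enter, black on exit:
d gray
  c gray
    f gray
    f black
  c black
  e gray
    a gray
      a→c: c black — skip
      a→d: d is gray → back edge
First back edge: a → d.

a→d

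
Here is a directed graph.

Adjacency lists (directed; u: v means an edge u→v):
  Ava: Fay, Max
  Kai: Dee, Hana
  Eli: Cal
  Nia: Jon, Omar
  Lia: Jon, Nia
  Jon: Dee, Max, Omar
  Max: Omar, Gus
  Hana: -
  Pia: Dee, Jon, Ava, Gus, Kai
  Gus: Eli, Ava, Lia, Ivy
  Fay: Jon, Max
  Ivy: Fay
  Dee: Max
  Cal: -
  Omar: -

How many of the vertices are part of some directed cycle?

9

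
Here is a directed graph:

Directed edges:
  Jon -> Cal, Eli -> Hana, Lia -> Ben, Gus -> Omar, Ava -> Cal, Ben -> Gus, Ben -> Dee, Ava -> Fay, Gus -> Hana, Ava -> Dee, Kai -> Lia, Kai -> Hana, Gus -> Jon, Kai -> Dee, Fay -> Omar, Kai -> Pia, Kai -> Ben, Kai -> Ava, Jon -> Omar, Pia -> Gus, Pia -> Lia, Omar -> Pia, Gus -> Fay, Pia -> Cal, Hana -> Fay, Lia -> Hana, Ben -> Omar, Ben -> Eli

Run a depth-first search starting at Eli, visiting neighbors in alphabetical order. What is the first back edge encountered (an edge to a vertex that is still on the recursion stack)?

DFS from Eli (visiting neighbors in alphabetical order); mark gray on enter, black on exit:
Eli gray
  Hana gray
    Fay gray
      Omar gray
        Pia gray
          Cal gray
          Cal black
          Gus gray
            Gus→Fay: Fay is gray → back edge
First back edge: Gus → Fay.

Gus→Fay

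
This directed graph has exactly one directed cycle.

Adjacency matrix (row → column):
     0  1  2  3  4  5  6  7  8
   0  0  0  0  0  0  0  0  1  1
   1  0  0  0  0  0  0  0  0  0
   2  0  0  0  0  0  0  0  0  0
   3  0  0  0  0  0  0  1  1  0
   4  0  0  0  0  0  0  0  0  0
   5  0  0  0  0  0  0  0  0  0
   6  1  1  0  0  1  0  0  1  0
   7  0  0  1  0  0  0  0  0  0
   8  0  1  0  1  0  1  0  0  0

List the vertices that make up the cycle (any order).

DFS with gray/black marking from 6:
6 gray
  7 gray
    2 gray
    2 black
  7 black
  4 gray
  4 black
  1 gray
  1 black
  0 gray
    8 gray
      8→1: 1 black — skip
      5 gray
      5 black
      3 gray
        3→6: 6 is gray → back edge
Back edge closes the cycle 6 → 0 → 8 → 3 → 6; its vertices are {0, 3, 6, 8}.

0, 3, 6, 8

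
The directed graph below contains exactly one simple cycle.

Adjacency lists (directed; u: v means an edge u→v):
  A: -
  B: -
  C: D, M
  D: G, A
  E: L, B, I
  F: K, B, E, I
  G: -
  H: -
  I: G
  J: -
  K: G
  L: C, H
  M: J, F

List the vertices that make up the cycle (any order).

C, E, F, L, M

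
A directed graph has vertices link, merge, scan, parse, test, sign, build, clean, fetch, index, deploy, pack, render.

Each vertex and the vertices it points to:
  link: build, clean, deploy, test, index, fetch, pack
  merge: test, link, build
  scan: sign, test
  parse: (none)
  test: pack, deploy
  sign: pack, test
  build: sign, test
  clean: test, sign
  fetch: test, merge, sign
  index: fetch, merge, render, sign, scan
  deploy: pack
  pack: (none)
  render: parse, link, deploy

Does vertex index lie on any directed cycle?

Yes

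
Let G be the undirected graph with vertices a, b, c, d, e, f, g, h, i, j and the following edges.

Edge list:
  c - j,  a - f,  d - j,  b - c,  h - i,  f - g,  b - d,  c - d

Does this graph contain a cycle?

DFS, tracking each vertex's parent; an edge to a visited non-parent vertex closes a cycle.
Start from b:
visit b (parent –)
  visit d (parent b)
    visit j (parent d)
      j–d: parent, skip
      visit c (parent j)
        c–b: b visited and ≠ parent → cycle
Cycle: b – d – j – c – b.

Yes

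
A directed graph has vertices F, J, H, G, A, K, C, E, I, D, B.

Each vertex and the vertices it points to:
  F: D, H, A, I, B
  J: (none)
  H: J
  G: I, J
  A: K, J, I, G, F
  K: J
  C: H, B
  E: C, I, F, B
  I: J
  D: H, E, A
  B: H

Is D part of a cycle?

Yes

D is on a cycle iff D can reach itself via ≥1 edge.
D → E → F → D — yes.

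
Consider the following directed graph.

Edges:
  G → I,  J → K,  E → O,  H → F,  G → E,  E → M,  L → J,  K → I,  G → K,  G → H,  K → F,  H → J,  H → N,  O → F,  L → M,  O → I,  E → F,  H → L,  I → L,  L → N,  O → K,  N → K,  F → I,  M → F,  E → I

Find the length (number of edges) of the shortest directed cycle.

4

For each vertex v, BFS finds the shortest path from v back to v.
The shortest such closed walk is J → K → I → L → J, length 4.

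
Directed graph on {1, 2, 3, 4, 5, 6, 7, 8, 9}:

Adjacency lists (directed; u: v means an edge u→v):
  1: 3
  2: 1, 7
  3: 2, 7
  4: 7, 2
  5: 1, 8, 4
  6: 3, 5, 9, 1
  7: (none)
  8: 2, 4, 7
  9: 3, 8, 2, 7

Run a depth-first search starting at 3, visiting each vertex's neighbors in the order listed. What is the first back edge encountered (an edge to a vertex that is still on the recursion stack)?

1→3

DFS from 3 (visiting each vertex's neighbors in the order listed); mark gray on enter, black on exit:
3 gray
  2 gray
    1 gray
      1→3: 3 is gray → back edge
First back edge: 1 → 3.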